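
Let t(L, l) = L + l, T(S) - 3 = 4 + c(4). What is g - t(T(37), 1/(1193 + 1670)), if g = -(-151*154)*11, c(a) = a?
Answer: 732306728/2863 ≈ 2.5578e+5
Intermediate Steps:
T(S) = 11 (T(S) = 3 + (4 + 4) = 3 + 8 = 11)
g = 255794 (g = -(-23254)*11 = -1*(-255794) = 255794)
g - t(T(37), 1/(1193 + 1670)) = 255794 - (11 + 1/(1193 + 1670)) = 255794 - (11 + 1/2863) = 255794 - 1*31494/2863 = 255794 - 31494/2863 = 732306728/2863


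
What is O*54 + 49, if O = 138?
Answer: 7501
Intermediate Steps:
O*54 + 49 = 138*54 + 49 = 7452 + 49 = 7501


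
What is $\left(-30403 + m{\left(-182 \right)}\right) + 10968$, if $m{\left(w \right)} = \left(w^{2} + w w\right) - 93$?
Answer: $46720$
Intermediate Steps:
$m{\left(w \right)} = -93 + 2 w^{2}$ ($m{\left(w \right)} = \left(w^{2} + w^{2}\right) - 93 = 2 w^{2} - 93 = -93 + 2 w^{2}$)
$\left(-30403 + m{\left(-182 \right)}\right) + 10968 = \left(-30403 - \left(93 - 2 \left(-182\right)^{2}\right)\right) + 10968 = \left(-30403 + \left(-93 + 2 \cdot 33124\right)\right) + 10968 = \left(-30403 + \left(-93 + 66248\right)\right) + 10968 = \left(-30403 + 66155\right) + 10968 = 35752 + 10968 = 46720$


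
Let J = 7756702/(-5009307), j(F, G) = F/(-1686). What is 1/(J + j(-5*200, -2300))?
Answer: -1407615267/1344748762 ≈ -1.0467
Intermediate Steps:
j(F, G) = -F/1686 (j(F, G) = F*(-1/1686) = -F/1686)
J = -7756702/5009307 (J = 7756702*(-1/5009307) = -7756702/5009307 ≈ -1.5485)
1/(J + j(-5*200, -2300)) = 1/(-7756702/5009307 - (-5)*200/1686) = 1/(-7756702/5009307 - 1/1686*(-1000)) = 1/(-7756702/5009307 + 500/843) = 1/(-1344748762/1407615267) = -1407615267/1344748762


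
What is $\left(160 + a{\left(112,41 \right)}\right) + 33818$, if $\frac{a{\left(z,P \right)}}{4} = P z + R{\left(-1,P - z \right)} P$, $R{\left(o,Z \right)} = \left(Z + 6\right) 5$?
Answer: $-954$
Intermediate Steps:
$R{\left(o,Z \right)} = 30 + 5 Z$ ($R{\left(o,Z \right)} = \left(6 + Z\right) 5 = 30 + 5 Z$)
$a{\left(z,P \right)} = 4 P z + 4 P \left(30 - 5 z + 5 P\right)$ ($a{\left(z,P \right)} = 4 \left(P z + \left(30 + 5 \left(P - z\right)\right) P\right) = 4 \left(P z + \left(30 + \left(- 5 z + 5 P\right)\right) P\right) = 4 \left(P z + \left(30 - 5 z + 5 P\right) P\right) = 4 \left(P z + P \left(30 - 5 z + 5 P\right)\right) = 4 P z + 4 P \left(30 - 5 z + 5 P\right)$)
$\left(160 + a{\left(112,41 \right)}\right) + 33818 = \left(160 + 4 \cdot 41 \left(30 - 448 + 5 \cdot 41\right)\right) + 33818 = \left(160 + 4 \cdot 41 \left(30 - 448 + 205\right)\right) + 33818 = \left(160 + 4 \cdot 41 \left(-213\right)\right) + 33818 = \left(160 - 34932\right) + 33818 = -34772 + 33818 = -954$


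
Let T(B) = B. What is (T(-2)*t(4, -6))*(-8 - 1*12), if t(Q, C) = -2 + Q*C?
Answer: -1040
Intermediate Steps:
t(Q, C) = -2 + C*Q
(T(-2)*t(4, -6))*(-8 - 1*12) = (-2*(-2 - 6*4))*(-8 - 1*12) = (-2*(-2 - 24))*(-8 - 12) = -2*(-26)*(-20) = 52*(-20) = -1040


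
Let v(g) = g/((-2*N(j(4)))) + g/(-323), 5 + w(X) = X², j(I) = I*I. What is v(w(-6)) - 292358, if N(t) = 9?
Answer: -1699779983/5814 ≈ -2.9236e+5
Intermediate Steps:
j(I) = I²
w(X) = -5 + X²
v(g) = -341*g/5814 (v(g) = g/((-2*9)) + g/(-323) = g/(-18) + g*(-1/323) = g*(-1/18) - g/323 = -g/18 - g/323 = -341*g/5814)
v(w(-6)) - 292358 = -341*(-5 + (-6)²)/5814 - 292358 = -341*(-5 + 36)/5814 - 292358 = -341/5814*31 - 292358 = -10571/5814 - 292358 = -1699779983/5814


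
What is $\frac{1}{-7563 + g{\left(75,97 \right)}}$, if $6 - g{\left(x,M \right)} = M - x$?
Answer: $- \frac{1}{7579} \approx -0.00013194$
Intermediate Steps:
$g{\left(x,M \right)} = 6 + x - M$ ($g{\left(x,M \right)} = 6 - \left(M - x\right) = 6 + x - M$)
$\frac{1}{-7563 + g{\left(75,97 \right)}} = \frac{1}{-7563 + \left(6 + 75 - 97\right)} = \frac{1}{-7563 - 16} = \frac{1}{-7579} = - \frac{1}{7579}$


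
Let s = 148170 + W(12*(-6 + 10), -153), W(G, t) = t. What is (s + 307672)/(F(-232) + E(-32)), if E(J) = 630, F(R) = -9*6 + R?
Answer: 455689/344 ≈ 1324.7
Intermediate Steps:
F(R) = -54 + R
s = 148017 (s = 148170 - 153 = 148017)
(s + 307672)/(F(-232) + E(-32)) = (148017 + 307672)/((-54 - 232) + 630) = 455689/(-286 + 630) = 455689/344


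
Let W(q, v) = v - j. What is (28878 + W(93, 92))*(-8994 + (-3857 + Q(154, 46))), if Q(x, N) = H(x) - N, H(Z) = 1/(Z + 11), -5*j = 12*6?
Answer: -308394595688/825 ≈ -3.7381e+8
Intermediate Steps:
j = -72/5 (j = -12*6/5 = -⅕*72 = -72/5 ≈ -14.400)
H(Z) = 1/(11 + Z)
W(q, v) = 72/5 + v (W(q, v) = v - 1*(-72/5) = v + 72/5 = 72/5 + v)
Q(x, N) = 1/(11 + x) - N
(28878 + W(93, 92))*(-8994 + (-3857 + Q(154, 46))) = (28878 + (72/5 + 92))*(-8994 + (-3857 + (1 - 1*46*(11 + 154))/(11 + 154))) = (28878 + 532/5)*(-8994 + (-3857 + (1 - 1*46*165)/165)) = 144922*(-8994 + (-3857 + (1 - 7590)/165))/5 = 144922*(-8994 + (-3857 + (1/165)*(-7589)))/5 = 144922*(-8994 + (-3857 - 7589/165))/5 = 144922*(-8994 - 643994/165)/5 = (144922/5)*(-2128004/165) = -308394595688/825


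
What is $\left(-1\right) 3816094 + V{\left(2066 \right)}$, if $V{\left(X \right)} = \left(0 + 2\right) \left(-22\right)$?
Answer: $-3816138$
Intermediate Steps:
$V{\left(X \right)} = -44$ ($V{\left(X \right)} = 2 \left(-22\right) = -44$)
$\left(-1\right) 3816094 + V{\left(2066 \right)} = \left(-1\right) 3816094 - 44 = -3816094 - 44 = -3816138$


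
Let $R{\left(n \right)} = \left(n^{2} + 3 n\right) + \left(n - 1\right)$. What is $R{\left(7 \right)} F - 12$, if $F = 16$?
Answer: $1204$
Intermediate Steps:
$R{\left(n \right)} = -1 + n^{2} + 4 n$ ($R{\left(n \right)} = \left(n^{2} + 3 n\right) + \left(-1 + n\right) = -1 + n^{2} + 4 n$)
$R{\left(7 \right)} F - 12 = \left(-1 + 7^{2} + 4 \cdot 7\right) 16 - 12 = \left(-1 + 49 + 28\right) 16 - 12 = 76 \cdot 16 - 12 = 1216 - 12 = 1204$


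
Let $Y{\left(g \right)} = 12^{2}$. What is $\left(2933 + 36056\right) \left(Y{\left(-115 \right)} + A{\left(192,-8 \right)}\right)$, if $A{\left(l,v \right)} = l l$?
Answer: $1442904912$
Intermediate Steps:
$A{\left(l,v \right)} = l^{2}$
$Y{\left(g \right)} = 144$
$\left(2933 + 36056\right) \left(Y{\left(-115 \right)} + A{\left(192,-8 \right)}\right) = \left(2933 + 36056\right) \left(144 + 192^{2}\right) = 38989 \left(144 + 36864\right) = 38989 \cdot 37008 = 1442904912$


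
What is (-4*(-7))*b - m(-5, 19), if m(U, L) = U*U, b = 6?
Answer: 143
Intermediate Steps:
m(U, L) = U²
(-4*(-7))*b - m(-5, 19) = -4*(-7)*6 - 1*(-5)² = 28*6 - 1*25 = 168 - 25 = 143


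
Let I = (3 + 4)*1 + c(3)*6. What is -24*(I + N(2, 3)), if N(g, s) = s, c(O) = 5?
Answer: -960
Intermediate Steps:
I = 37 (I = (3 + 4)*1 + 5*6 = 7*1 + 30 = 7 + 30 = 37)
-24*(I + N(2, 3)) = -24*(37 + 3) = -24*40 = -960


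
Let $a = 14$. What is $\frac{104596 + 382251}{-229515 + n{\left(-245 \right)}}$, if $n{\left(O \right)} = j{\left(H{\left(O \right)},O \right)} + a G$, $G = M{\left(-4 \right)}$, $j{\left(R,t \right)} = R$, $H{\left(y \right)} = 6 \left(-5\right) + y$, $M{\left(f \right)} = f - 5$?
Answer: $- \frac{486847}{229916} \approx -2.1175$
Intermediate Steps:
$M{\left(f \right)} = -5 + f$
$H{\left(y \right)} = -30 + y$
$G = -9$ ($G = -5 - 4 = -9$)
$n{\left(O \right)} = -156 + O$ ($n{\left(O \right)} = \left(-30 + O\right) + 14 \left(-9\right) = \left(-30 + O\right) - 126 = -156 + O$)
$\frac{104596 + 382251}{-229515 + n{\left(-245 \right)}} = \frac{104596 + 382251}{-229515 - 401} = \frac{486847}{-229515 - 401} = \frac{486847}{-229916} = 486847 \left(- \frac{1}{229916}\right) = - \frac{486847}{229916}$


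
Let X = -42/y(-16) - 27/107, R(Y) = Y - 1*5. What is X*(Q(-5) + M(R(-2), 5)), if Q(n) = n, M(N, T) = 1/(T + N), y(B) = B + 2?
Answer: -1617/107 ≈ -15.112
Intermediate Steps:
R(Y) = -5 + Y (R(Y) = Y - 5 = -5 + Y)
y(B) = 2 + B
M(N, T) = 1/(N + T)
X = 294/107 (X = -42/(2 - 16) - 27/107 = -42/(-14) - 27*1/107 = -42*(-1/14) - 27/107 = 3 - 27/107 = 294/107 ≈ 2.7477)
X*(Q(-5) + M(R(-2), 5)) = 294*(-5 + 1/((-5 - 2) + 5))/107 = 294*(-5 + 1/(-7 + 5))/107 = 294*(-5 + 1/(-2))/107 = 294*(-5 - ½)/107 = (294/107)*(-11/2) = -1617/107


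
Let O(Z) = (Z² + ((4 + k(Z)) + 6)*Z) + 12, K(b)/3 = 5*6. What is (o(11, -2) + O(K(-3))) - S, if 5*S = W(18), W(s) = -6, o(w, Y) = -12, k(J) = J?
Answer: 85506/5 ≈ 17101.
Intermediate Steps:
K(b) = 90 (K(b) = 3*(5*6) = 3*30 = 90)
S = -6/5 (S = (⅕)*(-6) = -6/5 ≈ -1.2000)
O(Z) = 12 + Z² + Z*(10 + Z) (O(Z) = (Z² + ((4 + Z) + 6)*Z) + 12 = (Z² + (10 + Z)*Z) + 12 = (Z² + Z*(10 + Z)) + 12 = 12 + Z² + Z*(10 + Z))
(o(11, -2) + O(K(-3))) - S = (-12 + (12 + 2*90² + 10*90)) - 1*(-6/5) = (-12 + (12 + 2*8100 + 900)) + 6/5 = (-12 + (12 + 16200 + 900)) + 6/5 = (-12 + 17112) + 6/5 = 17100 + 6/5 = 85506/5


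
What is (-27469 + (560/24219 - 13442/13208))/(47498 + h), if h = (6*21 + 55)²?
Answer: -337970265931/987446702268 ≈ -0.34227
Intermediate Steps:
h = 32761 (h = (126 + 55)² = 181² = 32761)
(-27469 + (560/24219 - 13442/13208))/(47498 + h) = (-27469 + (560/24219 - 13442/13208))/(47498 + 32761) = (-27469 + (560*(1/24219) - 13442*1/13208))/80259 = (-27469 + (560/24219 - 517/508))*(1/80259) = (-27469 - 12236743/12303252)*(1/80259) = -337970265931/12303252*1/80259 = -337970265931/987446702268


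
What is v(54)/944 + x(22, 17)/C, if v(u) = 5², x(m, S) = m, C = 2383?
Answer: 80343/2249552 ≈ 0.035715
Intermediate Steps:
v(u) = 25
v(54)/944 + x(22, 17)/C = 25/944 + 22/2383 = 80343/2249552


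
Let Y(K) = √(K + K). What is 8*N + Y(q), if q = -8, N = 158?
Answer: 1264 + 4*I ≈ 1264.0 + 4.0*I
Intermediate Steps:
Y(K) = √2*√K (Y(K) = √(2*K) = √2*√K)
8*N + Y(q) = 8*158 + √2*√(-8) = 1264 + √2*(2*I*√2) = 1264 + 4*I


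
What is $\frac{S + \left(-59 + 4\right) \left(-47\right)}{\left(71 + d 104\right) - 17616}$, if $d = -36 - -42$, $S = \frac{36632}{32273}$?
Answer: $- \frac{83462337}{546091433} \approx -0.15284$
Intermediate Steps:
$S = \frac{36632}{32273}$ ($S = 36632 \cdot \frac{1}{32273} = \frac{36632}{32273} \approx 1.1351$)
$d = 6$ ($d = -36 + 42 = 6$)
$\frac{S + \left(-59 + 4\right) \left(-47\right)}{\left(71 + d 104\right) - 17616} = \frac{\frac{36632}{32273} + \left(-59 + 4\right) \left(-47\right)}{\left(71 + 6 \cdot 104\right) - 17616} = \frac{\frac{36632}{32273} - -2585}{\left(71 + 624\right) - 17616} = \frac{\frac{36632}{32273} + 2585}{695 - 17616} = \frac{83462337}{32273 \left(-16921\right)} = \frac{83462337}{32273} \left(- \frac{1}{16921}\right) = - \frac{83462337}{546091433}$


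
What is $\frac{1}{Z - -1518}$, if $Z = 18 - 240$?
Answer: $\frac{1}{1296} \approx 0.0007716$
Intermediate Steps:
$Z = -222$ ($Z = 18 - 240 = -222$)
$\frac{1}{Z - -1518} = \frac{1}{-222 - -1518} = \frac{1}{-222 + 1518} = \frac{1}{1296}$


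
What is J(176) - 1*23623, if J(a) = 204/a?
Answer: -1039361/44 ≈ -23622.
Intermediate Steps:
J(176) - 1*23623 = 204/176 - 1*23623 = 204*(1/176) - 23623 = 51/44 - 23623 = -1039361/44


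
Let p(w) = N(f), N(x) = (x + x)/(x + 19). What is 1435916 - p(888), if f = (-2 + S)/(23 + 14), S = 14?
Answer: 1026679916/715 ≈ 1.4359e+6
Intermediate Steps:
f = 12/37 (f = (-2 + 14)/(23 + 14) = 12/37 ≈ 0.32432)
N(x) = 2*x/(19 + x) (N(x) = (2*x)/(19 + x) = 2*x/(19 + x))
p(w) = 24/715 (p(w) = 2*(12/37)/(19 + 12/37) = 2*(12/37)/(715/37) = 2*(12/37)*(37/715) = 24/715)
1435916 - p(888) = 1435916 - 1*24/715 = 1435916 - 24/715 = 1026679916/715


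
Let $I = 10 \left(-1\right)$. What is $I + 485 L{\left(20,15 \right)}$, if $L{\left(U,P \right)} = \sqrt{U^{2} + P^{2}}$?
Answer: $12115$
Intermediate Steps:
$I = -10$
$L{\left(U,P \right)} = \sqrt{P^{2} + U^{2}}$
$I + 485 L{\left(20,15 \right)} = -10 + 485 \sqrt{15^{2} + 20^{2}} = -10 + 485 \sqrt{225 + 400} = -10 + 485 \sqrt{625} = -10 + 485 \cdot 25 = -10 + 12125 = 12115$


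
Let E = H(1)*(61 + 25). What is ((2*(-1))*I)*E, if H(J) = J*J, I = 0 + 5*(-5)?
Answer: 4300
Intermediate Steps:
I = -25 (I = 0 - 25 = -25)
H(J) = J²
E = 86 (E = 1²*(61 + 25) = 1*86 = 86)
((2*(-1))*I)*E = ((2*(-1))*(-25))*86 = -2*(-25)*86 = 50*86 = 4300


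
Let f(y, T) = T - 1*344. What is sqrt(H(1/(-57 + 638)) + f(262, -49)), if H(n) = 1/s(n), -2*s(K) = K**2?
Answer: I*sqrt(675515) ≈ 821.9*I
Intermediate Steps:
s(K) = -K**2/2
f(y, T) = -344 + T (f(y, T) = T - 344 = -344 + T)
H(n) = -2/n**2 (H(n) = 1/(-n**2/2) = -2/n**2)
sqrt(H(1/(-57 + 638)) + f(262, -49)) = sqrt(-2*(-57 + 638)**2 + (-344 - 49)) = sqrt(-2/(1/581)**2 - 393) = sqrt(-2/581**(-2) - 393) = sqrt(-2*337561 - 393) = sqrt(-675122 - 393) = sqrt(-675515) = I*sqrt(675515)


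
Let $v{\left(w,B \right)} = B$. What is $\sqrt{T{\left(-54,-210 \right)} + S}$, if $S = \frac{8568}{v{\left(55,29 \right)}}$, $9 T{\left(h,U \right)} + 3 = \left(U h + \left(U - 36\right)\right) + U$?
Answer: $\frac{\sqrt{1265241}}{29} \approx 38.787$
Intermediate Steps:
$T{\left(h,U \right)} = - \frac{13}{3} + \frac{2 U}{9} + \frac{U h}{9}$ ($T{\left(h,U \right)} = - \frac{1}{3} + \frac{\left(U h + \left(U - 36\right)\right) + U}{9} = - \frac{1}{3} + \frac{\left(U h + \left(-36 + U\right)\right) + U}{9} = - \frac{1}{3} + \frac{\left(-36 + U + U h\right) + U}{9} = - \frac{1}{3} + \frac{-36 + 2 U + U h}{9} = - \frac{1}{3} + \left(-4 + \frac{2 U}{9} + \frac{U h}{9}\right) = - \frac{13}{3} + \frac{2 U}{9} + \frac{U h}{9}$)
$S = \frac{8568}{29} \approx 295.45$
$\sqrt{T{\left(-54,-210 \right)} + S} = \sqrt{\left(- \frac{13}{3} + \frac{2}{9} \left(-210\right) + \frac{1}{9} \left(-210\right) \left(-54\right)\right) + \frac{8568}{29}} = \sqrt{\left(- \frac{13}{3} - \frac{140}{3} + 1260\right) + \frac{8568}{29}} = \sqrt{1209 + \frac{8568}{29}} = \sqrt{\frac{43629}{29}} = \frac{\sqrt{1265241}}{29}$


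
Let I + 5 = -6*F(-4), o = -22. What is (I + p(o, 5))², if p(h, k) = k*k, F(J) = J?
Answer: 1936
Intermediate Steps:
p(h, k) = k²
I = 19 (I = -5 - 6*(-4) = -5 + 24 = 19)
(I + p(o, 5))² = (19 + 5²)² = (19 + 25)² = 44² = 1936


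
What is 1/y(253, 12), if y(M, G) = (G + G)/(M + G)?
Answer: 265/24 ≈ 11.042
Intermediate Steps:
y(M, G) = 2*G/(G + M) (y(M, G) = (2*G)/(G + M) = 2*G/(G + M))
1/y(253, 12) = 1/(2*12/(12 + 253)) = 1/(2*12/265) = 1/(2*12*(1/265)) = 1/(24/265) = 265/24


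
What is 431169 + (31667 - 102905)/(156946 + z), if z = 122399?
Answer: 40148277689/93115 ≈ 4.3117e+5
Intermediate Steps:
431169 + (31667 - 102905)/(156946 + z) = 431169 + (31667 - 102905)/(156946 + 122399) = 431169 - 71238/279345 = 431169 - 71238*1/279345 = 431169 - 23746/93115 = 40148277689/93115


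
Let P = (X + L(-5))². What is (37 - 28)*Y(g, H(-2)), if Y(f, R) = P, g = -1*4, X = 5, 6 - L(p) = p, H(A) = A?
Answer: 2304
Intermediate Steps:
L(p) = 6 - p
g = -4
P = 256 (P = (5 + (6 - 1*(-5)))² = (5 + (6 + 5))² = (5 + 11)² = 16² = 256)
Y(f, R) = 256
(37 - 28)*Y(g, H(-2)) = (37 - 28)*256 = 9*256 = 2304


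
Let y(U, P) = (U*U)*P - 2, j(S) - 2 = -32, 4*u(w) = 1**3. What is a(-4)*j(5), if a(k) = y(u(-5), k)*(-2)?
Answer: -135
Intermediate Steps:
u(w) = 1/4 (u(w) = (1/4)*1**3 = (1/4)*1 = 1/4)
j(S) = -30 (j(S) = 2 - 32 = -30)
y(U, P) = -2 + P*U**2 (y(U, P) = U**2*P - 2 = P*U**2 - 2 = -2 + P*U**2)
a(k) = 4 - k/8 (a(k) = (-2 + k*(1/4)**2)*(-2) = (-2 + k*(1/16))*(-2) = (-2 + k/16)*(-2) = 4 - k/8)
a(-4)*j(5) = (4 - 1/8*(-4))*(-30) = (4 + 1/2)*(-30) = (9/2)*(-30) = -135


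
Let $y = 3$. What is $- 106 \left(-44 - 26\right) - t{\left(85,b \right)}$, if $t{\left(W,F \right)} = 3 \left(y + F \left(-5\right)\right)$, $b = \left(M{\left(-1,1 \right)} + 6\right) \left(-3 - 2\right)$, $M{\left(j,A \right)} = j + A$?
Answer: $6961$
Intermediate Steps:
$M{\left(j,A \right)} = A + j$
$b = -30$ ($b = \left(\left(1 - 1\right) + 6\right) \left(-3 - 2\right) = \left(0 + 6\right) \left(-3 - 2\right) = 6 \left(-5\right) = -30$)
$t{\left(W,F \right)} = 9 - 15 F$ ($t{\left(W,F \right)} = 3 \left(3 + F \left(-5\right)\right) = 3 \left(3 - 5 F\right) = 9 - 15 F$)
$- 106 \left(-44 - 26\right) - t{\left(85,b \right)} = - 106 \left(-44 - 26\right) - \left(9 - -450\right) = \left(-106\right) \left(-70\right) - \left(9 + 450\right) = 7420 - 459 = 6961$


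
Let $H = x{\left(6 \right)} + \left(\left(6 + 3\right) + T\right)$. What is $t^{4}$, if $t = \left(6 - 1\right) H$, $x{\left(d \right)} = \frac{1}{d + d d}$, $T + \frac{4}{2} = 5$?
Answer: $\frac{40648594140625}{3111696} \approx 1.3063 \cdot 10^{7}$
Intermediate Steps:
$T = 3$ ($T = -2 + 5 = 3$)
$x{\left(d \right)} = \frac{1}{d + d^{2}}$
$H = \frac{505}{42}$ ($H = \frac{1}{6 \left(1 + 6\right)} + \left(\left(6 + 3\right) + 3\right) = \frac{1}{6 \cdot 7} + \left(9 + 3\right) = \frac{1}{6} \cdot \frac{1}{7} + 12 = \frac{1}{42} + 12 = \frac{505}{42} \approx 12.024$)
$t = \frac{2525}{42}$ ($t = \left(6 - 1\right) \frac{505}{42} = 5 \cdot \frac{505}{42} = \frac{2525}{42} \approx 60.119$)
$t^{4} = \left(\frac{2525}{42}\right)^{4} = \frac{40648594140625}{3111696}$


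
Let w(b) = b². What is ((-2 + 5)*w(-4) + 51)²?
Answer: 9801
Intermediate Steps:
((-2 + 5)*w(-4) + 51)² = ((-2 + 5)*(-4)² + 51)² = (3*16 + 51)² = (48 + 51)² = 99² = 9801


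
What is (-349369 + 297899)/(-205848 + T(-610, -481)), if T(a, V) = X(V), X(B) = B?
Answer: 51470/206329 ≈ 0.24946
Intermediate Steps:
T(a, V) = V
(-349369 + 297899)/(-205848 + T(-610, -481)) = (-349369 + 297899)/(-205848 - 481) = -51470/(-206329) = -51470*(-1/206329) = 51470/206329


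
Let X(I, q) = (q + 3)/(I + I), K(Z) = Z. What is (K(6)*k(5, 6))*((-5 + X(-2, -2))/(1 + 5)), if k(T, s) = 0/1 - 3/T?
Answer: 63/20 ≈ 3.1500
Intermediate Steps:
X(I, q) = (3 + q)/(2*I) (X(I, q) = (3 + q)/((2*I)) = (3 + q)*(1/(2*I)) = (3 + q)/(2*I))
k(T, s) = -3/T (k(T, s) = 0*1 - 3/T = 0 - 3/T = -3/T)
(K(6)*k(5, 6))*((-5 + X(-2, -2))/(1 + 5)) = (6*(-3/5))*((-5 + (½)*(3 - 2)/(-2))/(1 + 5)) = (6*(-3*⅕))*((-5 + (½)*(-½)*1)/6) = (6*(-⅗))*((-5 - ¼)*(⅙)) = -(-189)/(10*6) = -18/5*(-7/8) = 63/20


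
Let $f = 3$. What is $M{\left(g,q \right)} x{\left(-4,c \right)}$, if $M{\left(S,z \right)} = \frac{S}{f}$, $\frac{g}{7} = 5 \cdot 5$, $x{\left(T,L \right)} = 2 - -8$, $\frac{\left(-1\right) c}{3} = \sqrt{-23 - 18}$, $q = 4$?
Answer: $\frac{1750}{3} \approx 583.33$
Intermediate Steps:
$c = - 3 i \sqrt{41}$ ($c = - 3 \sqrt{-23 - 18} = - 3 \sqrt{-41} = - 3 i \sqrt{41} \approx - 19.209 i$)
$x{\left(T,L \right)} = 10$ ($x{\left(T,L \right)} = 2 + 8 = 10$)
$g = 175$ ($g = 7 \cdot 5 \cdot 5 = 7 \cdot 25 = 175$)
$M{\left(S,z \right)} = \frac{S}{3}$
$M{\left(g,q \right)} x{\left(-4,c \right)} = \frac{1}{3} \cdot 175 \cdot 10 = \frac{175}{3} \cdot 10 = \frac{1750}{3}$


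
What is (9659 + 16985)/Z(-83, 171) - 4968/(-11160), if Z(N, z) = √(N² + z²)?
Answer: 69/155 + 13322*√36130/18065 ≈ 140.62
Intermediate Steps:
(9659 + 16985)/Z(-83, 171) - 4968/(-11160) = (9659 + 16985)/(√((-83)² + 171²)) - 4968/(-11160) = 26644/(√(6889 + 29241)) - 4968*(-1/11160) = 26644/(√36130) + 69/155 = 26644*(√36130/36130) + 69/155 = 13322*√36130/18065 + 69/155 = 69/155 + 13322*√36130/18065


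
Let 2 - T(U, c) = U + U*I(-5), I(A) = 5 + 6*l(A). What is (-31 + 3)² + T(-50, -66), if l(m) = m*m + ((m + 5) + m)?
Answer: 7086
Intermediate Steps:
l(m) = 5 + m² + 2*m (l(m) = m² + ((5 + m) + m) = m² + (5 + 2*m) = 5 + m² + 2*m)
I(A) = 35 + 6*A² + 12*A (I(A) = 5 + 6*(5 + A² + 2*A) = 5 + (30 + 6*A² + 12*A) = 35 + 6*A² + 12*A)
T(U, c) = 2 - 126*U (T(U, c) = 2 - (U + U*(35 + 6*(-5)² + 12*(-5))) = 2 - (U + U*(35 + 6*25 - 60)) = 2 - (U + U*(35 + 150 - 60)) = 2 - (U + U*125) = 2 - (U + 125*U) = 2 - 126*U)
(-31 + 3)² + T(-50, -66) = (-31 + 3)² + (2 - 126*(-50)) = (-28)² + (2 + 6300) = 784 + 6302 = 7086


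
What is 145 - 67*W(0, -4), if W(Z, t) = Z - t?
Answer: -123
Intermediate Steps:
145 - 67*W(0, -4) = 145 - 67*(0 - 1*(-4)) = 145 - 67*(0 + 4) = 145 - 67*4 = 145 - 268 = -123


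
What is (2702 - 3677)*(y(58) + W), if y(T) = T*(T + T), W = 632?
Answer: -7176000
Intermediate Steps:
y(T) = 2*T² (y(T) = T*(2*T) = 2*T²)
(2702 - 3677)*(y(58) + W) = (2702 - 3677)*(2*58² + 632) = -975*(2*3364 + 632) = -975*(6728 + 632) = -975*7360 = -7176000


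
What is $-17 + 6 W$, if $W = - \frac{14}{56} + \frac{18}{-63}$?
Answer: $- \frac{283}{14} \approx -20.214$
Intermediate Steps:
$W = - \frac{15}{28}$ ($W = \left(-14\right) \frac{1}{56} + 18 \left(- \frac{1}{63}\right) = - \frac{1}{4} - \frac{2}{7} = - \frac{15}{28} \approx -0.53571$)
$-17 + 6 W = -17 + 6 \left(- \frac{15}{28}\right) = -17 - \frac{45}{14} = - \frac{283}{14}$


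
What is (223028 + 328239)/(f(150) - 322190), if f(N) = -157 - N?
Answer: -551267/322497 ≈ -1.7094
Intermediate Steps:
(223028 + 328239)/(f(150) - 322190) = (223028 + 328239)/((-157 - 1*150) - 322190) = 551267/((-157 - 150) - 322190) = 551267/(-307 - 322190) = 551267/(-322497) = 551267*(-1/322497) = -551267/322497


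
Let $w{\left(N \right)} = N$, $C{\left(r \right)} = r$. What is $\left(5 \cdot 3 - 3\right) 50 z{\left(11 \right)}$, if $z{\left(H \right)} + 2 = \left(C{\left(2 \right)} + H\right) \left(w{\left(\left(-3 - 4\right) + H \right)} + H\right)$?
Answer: $115800$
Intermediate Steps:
$z{\left(H \right)} = -2 + \left(-7 + 2 H\right) \left(2 + H\right)$ ($z{\left(H \right)} = -2 + \left(2 + H\right) \left(\left(\left(-3 - 4\right) + H\right) + H\right) = -2 + \left(2 + H\right) \left(\left(-7 + H\right) + H\right) = -2 + \left(2 + H\right) \left(-7 + 2 H\right) = -2 + \left(-7 + 2 H\right) \left(2 + H\right)$)
$\left(5 \cdot 3 - 3\right) 50 z{\left(11 \right)} = \left(5 \cdot 3 - 3\right) 50 \left(-16 - 33 + 2 \cdot 11^{2}\right) = \left(15 - 3\right) 50 \left(-16 - 33 + 2 \cdot 121\right) = 12 \cdot 50 \left(-16 - 33 + 242\right) = 600 \cdot 193 = 115800$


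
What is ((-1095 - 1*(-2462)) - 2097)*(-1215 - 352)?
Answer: 1143910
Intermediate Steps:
((-1095 - 1*(-2462)) - 2097)*(-1215 - 352) = ((-1095 + 2462) - 2097)*(-1567) = (1367 - 2097)*(-1567) = -730*(-1567) = 1143910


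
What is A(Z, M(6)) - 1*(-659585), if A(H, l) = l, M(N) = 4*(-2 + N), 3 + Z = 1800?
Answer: 659601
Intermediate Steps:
Z = 1797 (Z = -3 + 1800 = 1797)
M(N) = -8 + 4*N
A(Z, M(6)) - 1*(-659585) = (-8 + 4*6) - 1*(-659585) = (-8 + 24) + 659585 = 16 + 659585 = 659601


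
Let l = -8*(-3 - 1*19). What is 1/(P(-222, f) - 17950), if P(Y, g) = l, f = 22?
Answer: -1/17774 ≈ -5.6262e-5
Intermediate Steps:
l = 176 (l = -8*(-3 - 19) = -8*(-22) = 176)
P(Y, g) = 176
1/(P(-222, f) - 17950) = 1/(176 - 17950) = 1/(-17774) = -1/17774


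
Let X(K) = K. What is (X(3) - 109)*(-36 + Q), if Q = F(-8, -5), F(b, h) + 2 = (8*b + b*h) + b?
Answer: 7420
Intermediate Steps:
F(b, h) = -2 + 9*b + b*h (F(b, h) = -2 + ((8*b + b*h) + b) = -2 + (9*b + b*h) = -2 + 9*b + b*h)
Q = -34 (Q = -2 + 9*(-8) - 8*(-5) = -2 - 72 + 40 = -34)
(X(3) - 109)*(-36 + Q) = (3 - 109)*(-36 - 34) = -106*(-70) = 7420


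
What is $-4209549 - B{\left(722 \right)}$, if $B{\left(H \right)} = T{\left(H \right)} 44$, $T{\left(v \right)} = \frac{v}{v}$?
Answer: $-4209593$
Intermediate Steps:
$T{\left(v \right)} = 1$
$B{\left(H \right)} = 44$ ($B{\left(H \right)} = 1 \cdot 44 = 44$)
$-4209549 - B{\left(722 \right)} = -4209549 - 44 = -4209593$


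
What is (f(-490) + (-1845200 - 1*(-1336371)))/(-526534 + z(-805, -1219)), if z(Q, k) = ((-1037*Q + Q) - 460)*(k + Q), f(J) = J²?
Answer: 268729/1687571014 ≈ 0.00015924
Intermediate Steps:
z(Q, k) = (-460 - 1036*Q)*(Q + k) (z(Q, k) = (-1036*Q - 460)*(Q + k) = (-460 - 1036*Q)*(Q + k))
(f(-490) + (-1845200 - 1*(-1336371)))/(-526534 + z(-805, -1219)) = ((-490)² + (-1845200 - 1*(-1336371)))/(-526534 + (-1036*(-805)² - 460*(-805) - 460*(-1219) - 1036*(-805)*(-1219))) = (240100 + (-1845200 + 1336371))/(-526534 + (-1036*648025 + 370300 + 560740 - 1016621620)) = (240100 - 508829)/(-526534 + (-671353900 + 370300 + 560740 - 1016621620)) = -268729/(-526534 - 1687044480) = -268729/(-1687571014) = -268729*(-1/1687571014) = 268729/1687571014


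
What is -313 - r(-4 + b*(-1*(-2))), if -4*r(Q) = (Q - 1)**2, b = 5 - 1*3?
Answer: -1251/4 ≈ -312.75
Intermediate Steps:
b = 2 (b = 5 - 3 = 2)
r(Q) = -(-1 + Q)**2/4 (r(Q) = -(Q - 1)**2/4 = -(-1 + Q)**2/4)
-313 - r(-4 + b*(-1*(-2))) = -313 - (-1)*(-1 + (-4 + 2*(-1*(-2))))**2/4 = -313 - (-1)*(-1 + (-4 + 2*2))**2/4 = -313 - (-1)*(-1 + (-4 + 4))**2/4 = -313 - (-1)*(-1 + 0)**2/4 = -313 - (-1)*(-1)**2/4 = -313 - (-1)/4 = -313 - 1*(-1/4) = -313 + 1/4 = -1251/4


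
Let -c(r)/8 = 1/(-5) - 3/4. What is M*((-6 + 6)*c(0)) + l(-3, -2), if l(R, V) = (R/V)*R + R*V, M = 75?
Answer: 3/2 ≈ 1.5000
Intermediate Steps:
l(R, V) = R*V + R²/V (l(R, V) = R²/V + R*V = R*V + R²/V)
c(r) = 38/5 (c(r) = -8*(1/(-5) - 3/4) = -8*(1*(-⅕) - 3*¼) = -8*(-⅕ - ¾) = -8*(-19/20) = 38/5)
M*((-6 + 6)*c(0)) + l(-3, -2) = 75*((-6 + 6)*(38/5)) - 3*(-3 + (-2)²)/(-2) = 75*(0*(38/5)) - 3*(-½)*(-3 + 4) = 75*0 - 3*(-½)*1 = 0 + 3/2 = 3/2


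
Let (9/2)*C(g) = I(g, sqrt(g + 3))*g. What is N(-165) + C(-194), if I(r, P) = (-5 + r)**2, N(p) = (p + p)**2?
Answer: -14385088/9 ≈ -1.5983e+6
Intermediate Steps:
N(p) = 4*p**2 (N(p) = (2*p)**2 = 4*p**2)
C(g) = 2*g*(-5 + g)**2/9 (C(g) = 2*((-5 + g)**2*g)/9 = 2*(g*(-5 + g)**2)/9 = 2*g*(-5 + g)**2/9)
N(-165) + C(-194) = 4*(-165)**2 + (2/9)*(-194)*(-5 - 194)**2 = 4*27225 + (2/9)*(-194)*(-199)**2 = 108900 + (2/9)*(-194)*39601 = 108900 - 15365188/9 = -14385088/9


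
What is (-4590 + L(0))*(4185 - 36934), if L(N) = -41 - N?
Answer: 151660619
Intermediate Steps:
(-4590 + L(0))*(4185 - 36934) = (-4590 + (-41 - 1*0))*(4185 - 36934) = (-4590 + (-41 + 0))*(-32749) = (-4590 - 41)*(-32749) = -4631*(-32749) = 151660619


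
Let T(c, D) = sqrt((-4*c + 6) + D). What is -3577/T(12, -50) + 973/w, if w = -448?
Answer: -139/64 + 3577*I*sqrt(23)/46 ≈ -2.1719 + 372.93*I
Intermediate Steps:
T(c, D) = sqrt(6 + D - 4*c) (T(c, D) = sqrt((6 - 4*c) + D) = sqrt(6 + D - 4*c))
-3577/T(12, -50) + 973/w = -3577/sqrt(6 - 50 - 4*12) + 973/(-448) = -3577/sqrt(6 - 50 - 48) + 973*(-1/448) = -3577*(-I*sqrt(23)/46) - 139/64 = -(-3577)*I*sqrt(23)/46 - 139/64 = 3577*I*sqrt(23)/46 - 139/64 = -139/64 + 3577*I*sqrt(23)/46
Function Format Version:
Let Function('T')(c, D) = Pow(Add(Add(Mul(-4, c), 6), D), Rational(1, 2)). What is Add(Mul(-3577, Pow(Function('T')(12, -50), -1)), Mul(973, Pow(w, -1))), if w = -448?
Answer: Add(Rational(-139, 64), Mul(Rational(3577, 46), I, Pow(23, Rational(1, 2)))) ≈ Add(-2.1719, Mul(372.93, I))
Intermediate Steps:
Function('T')(c, D) = Pow(Add(6, D, Mul(-4, c)), Rational(1, 2)) (Function('T')(c, D) = Pow(Add(Add(6, Mul(-4, c)), D), Rational(1, 2)) = Pow(Add(6, D, Mul(-4, c)), Rational(1, 2)))
Add(Mul(-3577, Pow(Function('T')(12, -50), -1)), Mul(973, Pow(w, -1))) = Add(Mul(-3577, Pow(Pow(Add(6, -50, Mul(-4, 12)), Rational(1, 2)), -1)), Mul(973, Pow(-448, -1))) = Add(Mul(-3577, Pow(Pow(Add(6, -50, -48), Rational(1, 2)), -1)), Mul(973, Rational(-1, 448))) = Add(Mul(-3577, Pow(Pow(-92, Rational(1, 2)), -1)), Rational(-139, 64)) = Add(Mul(-3577, Pow(Mul(2, I, Pow(23, Rational(1, 2))), -1)), Rational(-139, 64)) = Add(Mul(-3577, Mul(Rational(-1, 46), I, Pow(23, Rational(1, 2)))), Rational(-139, 64)) = Add(Mul(Rational(3577, 46), I, Pow(23, Rational(1, 2))), Rational(-139, 64)) = Add(Rational(-139, 64), Mul(Rational(3577, 46), I, Pow(23, Rational(1, 2))))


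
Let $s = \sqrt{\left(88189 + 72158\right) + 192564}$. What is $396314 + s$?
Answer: $396314 + \sqrt{352911} \approx 3.9691 \cdot 10^{5}$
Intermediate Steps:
$s = \sqrt{352911}$ ($s = \sqrt{160347 + 192564} = \sqrt{352911} \approx 594.06$)
$396314 + s = 396314 + \sqrt{352911}$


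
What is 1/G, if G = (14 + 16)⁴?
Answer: 1/810000 ≈ 1.2346e-6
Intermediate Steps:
G = 810000 (G = 30⁴ = 810000)
1/G = 1/810000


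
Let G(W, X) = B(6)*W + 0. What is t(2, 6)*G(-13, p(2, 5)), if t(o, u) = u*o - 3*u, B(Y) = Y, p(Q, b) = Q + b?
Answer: 468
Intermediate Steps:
t(o, u) = -3*u + o*u (t(o, u) = o*u - 3*u = -3*u + o*u)
G(W, X) = 6*W (G(W, X) = 6*W + 0 = 6*W)
t(2, 6)*G(-13, p(2, 5)) = (6*(-3 + 2))*(6*(-13)) = (6*(-1))*(-78) = -6*(-78) = 468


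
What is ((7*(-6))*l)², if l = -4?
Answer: 28224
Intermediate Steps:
((7*(-6))*l)² = ((7*(-6))*(-4))² = (-42*(-4))² = 168² = 28224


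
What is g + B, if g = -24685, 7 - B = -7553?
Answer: -17125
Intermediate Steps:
B = 7560 (B = 7 - 1*(-7553) = 7 + 7553 = 7560)
g + B = -24685 + 7560 = -17125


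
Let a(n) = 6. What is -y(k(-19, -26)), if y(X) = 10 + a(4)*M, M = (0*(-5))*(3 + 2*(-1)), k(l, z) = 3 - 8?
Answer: -10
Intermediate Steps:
k(l, z) = -5
M = 0 (M = 0*(3 - 2) = 0*1 = 0)
y(X) = 10 (y(X) = 10 + 6*0 = 10 + 0 = 10)
-y(k(-19, -26)) = -1*10 = -10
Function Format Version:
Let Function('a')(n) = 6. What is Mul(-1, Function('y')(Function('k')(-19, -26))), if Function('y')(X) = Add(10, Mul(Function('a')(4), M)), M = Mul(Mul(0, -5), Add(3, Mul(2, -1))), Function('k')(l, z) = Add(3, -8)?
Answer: -10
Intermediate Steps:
Function('k')(l, z) = -5
M = 0 (M = Mul(0, Add(3, -2)) = Mul(0, 1) = 0)
Function('y')(X) = 10 (Function('y')(X) = Add(10, Mul(6, 0)) = Add(10, 0) = 10)
Mul(-1, Function('y')(Function('k')(-19, -26))) = Mul(-1, 10) = -10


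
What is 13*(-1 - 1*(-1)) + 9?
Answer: 9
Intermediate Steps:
13*(-1 - 1*(-1)) + 9 = 13*(-1 + 1) + 9 = 13*0 + 9 = 0 + 9 = 9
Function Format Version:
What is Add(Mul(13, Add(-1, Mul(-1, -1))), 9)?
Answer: 9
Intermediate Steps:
Add(Mul(13, Add(-1, Mul(-1, -1))), 9) = Add(Mul(13, Add(-1, 1)), 9) = Add(Mul(13, 0), 9) = Add(0, 9) = 9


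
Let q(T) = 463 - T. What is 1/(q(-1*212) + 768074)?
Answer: 1/768749 ≈ 1.3008e-6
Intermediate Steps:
1/(q(-1*212) + 768074) = 1/((463 - (-1)*212) + 768074) = 1/((463 - 1*(-212)) + 768074) = 1/((463 + 212) + 768074) = 1/(675 + 768074) = 1/768749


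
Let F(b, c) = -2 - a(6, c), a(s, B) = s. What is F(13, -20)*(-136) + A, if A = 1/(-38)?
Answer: 41343/38 ≈ 1088.0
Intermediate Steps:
F(b, c) = -8 (F(b, c) = -2 - 1*6 = -2 - 6 = -8)
A = -1/38 ≈ -0.026316
F(13, -20)*(-136) + A = -8*(-136) - 1/38 = 1088 - 1/38 = 41343/38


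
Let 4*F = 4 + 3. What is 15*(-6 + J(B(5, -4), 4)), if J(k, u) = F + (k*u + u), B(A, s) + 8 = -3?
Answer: -2655/4 ≈ -663.75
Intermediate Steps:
F = 7/4 (F = (4 + 3)/4 = (1/4)*7 = 7/4 ≈ 1.7500)
B(A, s) = -11 (B(A, s) = -8 - 3 = -11)
J(k, u) = 7/4 + u + k*u (J(k, u) = 7/4 + (k*u + u) = 7/4 + (u + k*u) = 7/4 + u + k*u)
15*(-6 + J(B(5, -4), 4)) = 15*(-6 + (7/4 + 4 - 11*4)) = 15*(-6 + (7/4 + 4 - 44)) = 15*(-6 - 153/4) = 15*(-177/4) = -2655/4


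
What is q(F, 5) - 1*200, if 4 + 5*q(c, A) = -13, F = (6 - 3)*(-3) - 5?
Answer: -1017/5 ≈ -203.40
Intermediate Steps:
F = -14 (F = 3*(-3) - 5 = -9 - 5 = -14)
q(c, A) = -17/5 (q(c, A) = -⅘ + (⅕)*(-13) = -⅘ - 13/5 = -17/5)
q(F, 5) - 1*200 = -17/5 - 1*200 = -17/5 - 200 = -1017/5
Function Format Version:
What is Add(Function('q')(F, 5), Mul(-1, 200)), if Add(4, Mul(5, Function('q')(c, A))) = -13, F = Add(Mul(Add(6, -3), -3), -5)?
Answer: Rational(-1017, 5) ≈ -203.40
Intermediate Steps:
F = -14 (F = Add(Mul(3, -3), -5) = Add(-9, -5) = -14)
Function('q')(c, A) = Rational(-17, 5) (Function('q')(c, A) = Add(Rational(-4, 5), Mul(Rational(1, 5), -13)) = Add(Rational(-4, 5), Rational(-13, 5)) = Rational(-17, 5))
Add(Function('q')(F, 5), Mul(-1, 200)) = Add(Rational(-17, 5), Mul(-1, 200)) = Add(Rational(-17, 5), -200) = Rational(-1017, 5)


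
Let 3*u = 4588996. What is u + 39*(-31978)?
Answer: 847570/3 ≈ 2.8252e+5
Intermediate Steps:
u = 4588996/3 (u = (⅓)*4588996 = 4588996/3 ≈ 1.5297e+6)
u + 39*(-31978) = 4588996/3 + 39*(-31978) = 4588996/3 - 1247142 = 847570/3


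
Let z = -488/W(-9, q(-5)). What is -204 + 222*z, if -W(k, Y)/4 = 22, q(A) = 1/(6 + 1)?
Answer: 11298/11 ≈ 1027.1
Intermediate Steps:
q(A) = ⅐ (q(A) = 1/7 = ⅐)
W(k, Y) = -88 (W(k, Y) = -4*22 = -88)
z = 61/11 (z = -488/(-88) = -488*(-1/88) = 61/11 ≈ 5.5455)
-204 + 222*z = -204 + 222*(61/11) = -204 + 13542/11 = 11298/11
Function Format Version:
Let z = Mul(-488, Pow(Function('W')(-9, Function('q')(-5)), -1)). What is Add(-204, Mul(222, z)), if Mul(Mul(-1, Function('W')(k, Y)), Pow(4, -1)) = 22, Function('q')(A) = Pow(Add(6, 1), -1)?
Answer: Rational(11298, 11) ≈ 1027.1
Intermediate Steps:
Function('q')(A) = Rational(1, 7) (Function('q')(A) = Pow(7, -1) = Rational(1, 7))
Function('W')(k, Y) = -88 (Function('W')(k, Y) = Mul(-4, 22) = -88)
z = Rational(61, 11) (z = Mul(-488, Pow(-88, -1)) = Mul(-488, Rational(-1, 88)) = Rational(61, 11) ≈ 5.5455)
Add(-204, Mul(222, z)) = Add(-204, Mul(222, Rational(61, 11))) = Add(-204, Rational(13542, 11)) = Rational(11298, 11)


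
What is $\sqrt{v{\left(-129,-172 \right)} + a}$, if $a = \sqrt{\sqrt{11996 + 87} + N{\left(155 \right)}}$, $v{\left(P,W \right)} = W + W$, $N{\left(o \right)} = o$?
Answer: $\sqrt{-344 + \sqrt{155 + \sqrt{12083}}} \approx 18.103 i$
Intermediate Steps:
$v{\left(P,W \right)} = 2 W$
$a = \sqrt{155 + \sqrt{12083}}$ ($a = \sqrt{\sqrt{11996 + 87} + 155} = \sqrt{\sqrt{12083} + 155} = \sqrt{155 + \sqrt{12083}} \approx 16.276$)
$\sqrt{v{\left(-129,-172 \right)} + a} = \sqrt{2 \left(-172\right) + \sqrt{155 + \sqrt{12083}}} = \sqrt{-344 + \sqrt{155 + \sqrt{12083}}}$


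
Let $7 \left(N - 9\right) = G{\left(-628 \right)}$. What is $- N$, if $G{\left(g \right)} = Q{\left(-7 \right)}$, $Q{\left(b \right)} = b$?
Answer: $-8$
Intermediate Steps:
$G{\left(g \right)} = -7$
$N = 8$ ($N = 9 + \frac{1}{7} \left(-7\right) = 9 - 1 = 8$)
$- N = \left(-1\right) 8 = -8$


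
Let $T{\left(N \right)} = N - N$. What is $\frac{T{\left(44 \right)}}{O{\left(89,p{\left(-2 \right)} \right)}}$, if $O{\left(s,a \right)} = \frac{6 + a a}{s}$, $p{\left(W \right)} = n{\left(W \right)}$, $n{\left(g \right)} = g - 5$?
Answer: $0$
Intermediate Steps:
$n{\left(g \right)} = -5 + g$
$p{\left(W \right)} = -5 + W$
$O{\left(s,a \right)} = \frac{6 + a^{2}}{s}$
$T{\left(N \right)} = 0$
$\frac{T{\left(44 \right)}}{O{\left(89,p{\left(-2 \right)} \right)}} = \frac{0}{\frac{1}{89} \left(6 + \left(-5 - 2\right)^{2}\right)} = \frac{0}{\frac{1}{89} \left(6 + \left(-7\right)^{2}\right)} = \frac{0}{\frac{1}{89} \left(6 + 49\right)} = \frac{0}{\frac{1}{89} \cdot 55} = \frac{0}{\frac{55}{89}} = 0 \cdot \frac{89}{55} = 0$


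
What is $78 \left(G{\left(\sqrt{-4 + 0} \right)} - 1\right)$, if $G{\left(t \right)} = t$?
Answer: $-78 + 156 i \approx -78.0 + 156.0 i$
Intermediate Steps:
$78 \left(G{\left(\sqrt{-4 + 0} \right)} - 1\right) = 78 \left(\sqrt{-4 + 0} - 1\right) = 78 \left(\sqrt{-4} - 1\right) = 78 \left(2 i - 1\right) = 78 \left(-1 + 2 i\right) = -78 + 156 i$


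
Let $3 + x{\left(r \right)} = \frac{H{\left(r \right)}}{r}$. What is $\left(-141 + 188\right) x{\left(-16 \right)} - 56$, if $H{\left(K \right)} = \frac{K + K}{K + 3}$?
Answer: $- \frac{2655}{13} \approx -204.23$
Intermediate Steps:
$H{\left(K \right)} = \frac{2 K}{3 + K}$
$x{\left(r \right)} = -3 + \frac{2}{3 + r}$ ($x{\left(r \right)} = -3 + \frac{2 r \frac{1}{3 + r}}{r} = -3 + \frac{2}{3 + r}$)
$\left(-141 + 188\right) x{\left(-16 \right)} - 56 = \left(-141 + 188\right) \frac{-7 - -48}{3 - 16} - 56 = 47 \frac{-7 + 48}{-13} - 56 = 47 \left(\left(- \frac{1}{13}\right) 41\right) - 56 = 47 \left(- \frac{41}{13}\right) - 56 = - \frac{1927}{13} - 56 = - \frac{2655}{13}$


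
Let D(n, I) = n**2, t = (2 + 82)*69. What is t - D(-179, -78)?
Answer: -26245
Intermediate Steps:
t = 5796 (t = 84*69 = 5796)
t - D(-179, -78) = 5796 - 1*(-179)**2 = 5796 - 1*32041 = 5796 - 32041 = -26245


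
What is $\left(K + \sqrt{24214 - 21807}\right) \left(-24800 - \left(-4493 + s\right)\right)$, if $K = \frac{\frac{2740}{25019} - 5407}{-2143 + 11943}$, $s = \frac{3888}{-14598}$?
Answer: $\frac{318258789856239}{28406572600} - \frac{16468761 \sqrt{2407}}{811} \approx -9.8507 \cdot 10^{5}$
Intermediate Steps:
$s = - \frac{216}{811}$ ($s = 3888 \left(- \frac{1}{14598}\right) = - \frac{216}{811} \approx -0.26634$)
$K = - \frac{19324999}{35026600}$ ($K = \frac{2740 \cdot \frac{1}{25019} - 5407}{9800} = \left(\frac{2740}{25019} - 5407\right) \frac{1}{9800} = \left(- \frac{135274993}{25019}\right) \frac{1}{9800} = - \frac{19324999}{35026600} \approx -0.55172$)
$\left(K + \sqrt{24214 - 21807}\right) \left(-24800 - \left(-4493 + s\right)\right) = \left(- \frac{19324999}{35026600} + \sqrt{24214 - 21807}\right) \left(-24800 + \left(4493 - - \frac{216}{811}\right)\right) = \left(- \frac{19324999}{35026600} + \sqrt{2407}\right) \left(-24800 + \left(4493 + \frac{216}{811}\right)\right) = \left(- \frac{19324999}{35026600} + \sqrt{2407}\right) \left(-24800 + \frac{3644039}{811}\right) = \left(- \frac{19324999}{35026600} + \sqrt{2407}\right) \left(- \frac{16468761}{811}\right) = \frac{318258789856239}{28406572600} - \frac{16468761 \sqrt{2407}}{811}$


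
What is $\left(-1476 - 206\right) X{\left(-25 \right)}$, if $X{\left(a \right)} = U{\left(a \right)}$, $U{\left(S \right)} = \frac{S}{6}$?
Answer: $\frac{21025}{3} \approx 7008.3$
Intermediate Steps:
$U{\left(S \right)} = \frac{S}{6}$ ($U{\left(S \right)} = S \frac{1}{6} = \frac{S}{6}$)
$X{\left(a \right)} = \frac{a}{6}$
$\left(-1476 - 206\right) X{\left(-25 \right)} = \left(-1476 - 206\right) \frac{1}{6} \left(-25\right) = \left(-1682\right) \left(- \frac{25}{6}\right) = \frac{21025}{3}$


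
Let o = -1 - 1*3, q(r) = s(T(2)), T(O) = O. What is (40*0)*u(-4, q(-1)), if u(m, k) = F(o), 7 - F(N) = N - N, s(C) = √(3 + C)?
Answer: 0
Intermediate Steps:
q(r) = √5 (q(r) = √(3 + 2) = √5)
o = -4 (o = -1 - 3 = -4)
F(N) = 7 (F(N) = 7 - (N - N) = 7 - 1*0 = 7 + 0 = 7)
u(m, k) = 7
(40*0)*u(-4, q(-1)) = (40*0)*7 = 0*7 = 0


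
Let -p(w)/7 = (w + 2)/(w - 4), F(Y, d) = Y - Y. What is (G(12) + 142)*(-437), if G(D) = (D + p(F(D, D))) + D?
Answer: -148143/2 ≈ -74072.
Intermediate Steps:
F(Y, d) = 0
p(w) = -7*(2 + w)/(-4 + w) (p(w) = -7*(w + 2)/(w - 4) = -7*(2 + w)/(-4 + w))
G(D) = 7/2 + 2*D (G(D) = (D + 7*(-2 - 1*0)/(-4 + 0)) + D = (D + 7*(-2 + 0)/(-4)) + D = (D + 7*(-1/4)*(-2)) + D = (D + 7/2) + D = (7/2 + D) + D = 7/2 + 2*D)
(G(12) + 142)*(-437) = ((7/2 + 2*12) + 142)*(-437) = ((7/2 + 24) + 142)*(-437) = (55/2 + 142)*(-437) = (339/2)*(-437) = -148143/2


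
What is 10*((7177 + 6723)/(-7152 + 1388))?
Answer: -34750/1441 ≈ -24.115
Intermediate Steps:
10*((7177 + 6723)/(-7152 + 1388)) = 10*(13900/(-5764)) = 10*(13900*(-1/5764)) = 10*(-3475/1441) = -34750/1441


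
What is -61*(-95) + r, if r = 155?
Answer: 5950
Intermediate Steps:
-61*(-95) + r = -61*(-95) + 155 = 5795 + 155 = 5950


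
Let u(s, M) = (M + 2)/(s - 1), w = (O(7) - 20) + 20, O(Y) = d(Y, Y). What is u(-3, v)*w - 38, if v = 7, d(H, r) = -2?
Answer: -67/2 ≈ -33.500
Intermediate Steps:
O(Y) = -2
w = -2 (w = (-2 - 20) + 20 = -22 + 20 = -2)
u(s, M) = (2 + M)/(-1 + s)
u(-3, v)*w - 38 = ((2 + 7)/(-1 - 3))*(-2) - 38 = (9/(-4))*(-2) - 38 = -¼*9*(-2) - 38 = -9/4*(-2) - 38 = 9/2 - 38 = -67/2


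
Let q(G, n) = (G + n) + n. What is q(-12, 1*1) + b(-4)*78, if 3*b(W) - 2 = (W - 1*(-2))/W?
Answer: 55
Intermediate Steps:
b(W) = ⅔ + (2 + W)/(3*W) (b(W) = ⅔ + ((W - 1*(-2))/W)/3 = ⅔ + ((W + 2)/W)/3 = ⅔ + ((2 + W)/W)/3 = ⅔ + (2 + W)/(3*W))
q(G, n) = G + 2*n
q(-12, 1*1) + b(-4)*78 = (-12 + 2*(1*1)) + ((⅔ - 4)/(-4))*78 = (-12 + 2*1) - ¼*(-10/3)*78 = (-12 + 2) + (⅚)*78 = -10 + 65 = 55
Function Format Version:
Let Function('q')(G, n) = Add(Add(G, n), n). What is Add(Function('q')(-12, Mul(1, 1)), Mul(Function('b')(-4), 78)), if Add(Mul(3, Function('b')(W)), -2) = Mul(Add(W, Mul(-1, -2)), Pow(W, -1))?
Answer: 55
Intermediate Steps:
Function('b')(W) = Add(Rational(2, 3), Mul(Rational(1, 3), Pow(W, -1), Add(2, W))) (Function('b')(W) = Add(Rational(2, 3), Mul(Rational(1, 3), Mul(Add(W, Mul(-1, -2)), Pow(W, -1)))) = Add(Rational(2, 3), Mul(Rational(1, 3), Mul(Add(W, 2), Pow(W, -1)))) = Add(Rational(2, 3), Mul(Rational(1, 3), Mul(Add(2, W), Pow(W, -1)))) = Add(Rational(2, 3), Mul(Rational(1, 3), Mul(Pow(W, -1), Add(2, W)))) = Add(Rational(2, 3), Mul(Rational(1, 3), Pow(W, -1), Add(2, W))))
Function('q')(G, n) = Add(G, Mul(2, n))
Add(Function('q')(-12, Mul(1, 1)), Mul(Function('b')(-4), 78)) = Add(Add(-12, Mul(2, Mul(1, 1))), Mul(Mul(Pow(-4, -1), Add(Rational(2, 3), -4)), 78)) = Add(Add(-12, Mul(2, 1)), Mul(Mul(Rational(-1, 4), Rational(-10, 3)), 78)) = Add(Add(-12, 2), Mul(Rational(5, 6), 78)) = Add(-10, 65) = 55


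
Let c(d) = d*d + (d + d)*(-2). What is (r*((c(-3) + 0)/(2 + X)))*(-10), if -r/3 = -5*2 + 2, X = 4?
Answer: -840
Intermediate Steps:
r = 24 (r = -3*(-5*2 + 2) = -3*(-10 + 2) = -3*(-8) = 24)
c(d) = d² - 4*d (c(d) = d² + (2*d)*(-2) = d² - 4*d)
(r*((c(-3) + 0)/(2 + X)))*(-10) = (24*((-3*(-4 - 3) + 0)/(2 + 4)))*(-10) = (24*((-3*(-7) + 0)/6))*(-10) = (24*((21 + 0)*(⅙)))*(-10) = (24*(21*(⅙)))*(-10) = (24*(7/2))*(-10) = 84*(-10) = -840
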